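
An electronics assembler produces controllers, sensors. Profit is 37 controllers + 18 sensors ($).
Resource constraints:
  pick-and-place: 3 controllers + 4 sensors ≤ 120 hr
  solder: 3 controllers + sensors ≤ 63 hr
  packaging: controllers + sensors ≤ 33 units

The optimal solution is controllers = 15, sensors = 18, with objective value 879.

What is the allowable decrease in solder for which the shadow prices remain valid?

6

Binding constraints: solder, packaging. The basis is B = [[3,1],[1,1]] with det 2.
Per unit decrease in solder, x* moves by d = (-0.5, 0.5).
The basis stays optimal until pick-and-place becomes binding; allowable decrease = 6 hr.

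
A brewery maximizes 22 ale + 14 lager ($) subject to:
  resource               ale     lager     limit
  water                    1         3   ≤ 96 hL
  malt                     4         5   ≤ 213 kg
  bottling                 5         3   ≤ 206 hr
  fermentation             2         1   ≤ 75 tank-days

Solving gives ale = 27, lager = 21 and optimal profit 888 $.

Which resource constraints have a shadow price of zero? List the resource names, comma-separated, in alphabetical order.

bottling, water

water: 90/96 (slack 6)
malt: 213/213 (binding)
bottling: 198/206 (slack 8)
fermentation: 75/75 (binding)
By complementary slackness, a constraint with positive slack has shadow price 0 → bottling, water.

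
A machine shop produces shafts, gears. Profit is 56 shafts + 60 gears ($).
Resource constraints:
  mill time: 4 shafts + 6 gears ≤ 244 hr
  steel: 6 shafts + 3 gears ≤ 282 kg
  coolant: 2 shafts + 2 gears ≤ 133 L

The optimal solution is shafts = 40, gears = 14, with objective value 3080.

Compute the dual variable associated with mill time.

Binding: mill time and steel. Non-binding: coolant (25 unused).
By complementary slackness, y = 0 for the non-binding constraint.
Dual feasibility on the basic columns requires 4·y_mill time + 6·y_steel = 56, 6·y_mill time + 3·y_steel = 60.
→ y_mill time = 8 and y_steel = 4.
Shadow price of mill time = 8.

8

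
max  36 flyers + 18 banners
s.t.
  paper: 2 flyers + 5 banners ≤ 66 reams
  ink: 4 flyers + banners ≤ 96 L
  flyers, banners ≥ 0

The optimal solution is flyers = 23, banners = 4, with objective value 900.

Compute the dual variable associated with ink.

Both paper and ink are binding at x*.
The binding rows give the dual system: 2·y_paper + 4·y_ink = 36 and 5·y_paper + 1·y_ink = 18.
This yields shadow prices y_paper = 2, y_ink = 8.
Shadow price of ink = 8.

8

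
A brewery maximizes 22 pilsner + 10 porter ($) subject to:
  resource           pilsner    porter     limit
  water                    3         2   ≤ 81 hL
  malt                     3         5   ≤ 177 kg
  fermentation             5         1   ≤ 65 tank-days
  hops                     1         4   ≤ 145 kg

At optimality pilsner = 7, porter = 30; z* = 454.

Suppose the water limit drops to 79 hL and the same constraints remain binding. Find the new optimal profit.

Binding: water and fermentation. Non-binding: malt (6 unused), hops (18 unused).
Since malt, hops are not tight, their duals are 0.
Dual feasibility on the basic columns requires 3·y_water + 5·y_fermentation = 22, 2·y_water + 1·y_fermentation = 10.
→ y_water = 4 and y_fermentation = 2.
Δz = y_water·Δb = 4 × (-2) = -8, so new z* = 454 − 8 = 446.

446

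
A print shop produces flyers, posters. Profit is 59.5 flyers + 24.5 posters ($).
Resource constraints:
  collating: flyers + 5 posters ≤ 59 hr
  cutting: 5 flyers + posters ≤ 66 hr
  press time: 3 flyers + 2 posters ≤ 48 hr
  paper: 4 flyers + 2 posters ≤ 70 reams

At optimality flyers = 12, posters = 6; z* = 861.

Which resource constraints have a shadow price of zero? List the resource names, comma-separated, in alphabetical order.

collating: 42/59 (slack 17)
cutting: 66/66 (binding)
press time: 48/48 (binding)
paper: 60/70 (slack 10)
By complementary slackness, a constraint with positive slack has shadow price 0 → collating, paper.

collating, paper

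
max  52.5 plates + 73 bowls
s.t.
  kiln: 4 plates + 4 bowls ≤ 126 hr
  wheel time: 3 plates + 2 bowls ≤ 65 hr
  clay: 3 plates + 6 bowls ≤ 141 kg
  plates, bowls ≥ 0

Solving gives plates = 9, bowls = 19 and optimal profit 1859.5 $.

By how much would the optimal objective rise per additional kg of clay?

Check each constraint at x*: kiln 112/126 (slack 14); wheel time 65/65 (tight); clay 141/141 (tight).
Slack constraints have shadow price 0 (complementary slackness).
Dual feasibility on the basic columns requires 3·y_wheel time + 3·y_clay = 52.5, 2·y_wheel time + 6·y_clay = 73.
This yields shadow prices y_wheel time = 8, y_clay = 9.5.
Shadow price of clay = 9.5.

9.5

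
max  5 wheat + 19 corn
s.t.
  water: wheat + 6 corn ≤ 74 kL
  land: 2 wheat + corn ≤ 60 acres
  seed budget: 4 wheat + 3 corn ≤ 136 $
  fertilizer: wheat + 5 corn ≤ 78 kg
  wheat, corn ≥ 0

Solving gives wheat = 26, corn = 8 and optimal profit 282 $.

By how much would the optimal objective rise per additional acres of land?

At the optimum: water uses 74 of 74 (binding); land uses 60 of 60 (binding); seed budget uses 128 of 136 (slack = 8); fertilizer uses 66 of 78 (slack = 12).
Slack constraints have shadow price 0 (complementary slackness).
Dual feasibility on the basic columns requires 1·y_water + 2·y_land = 5, 6·y_water + 1·y_land = 19.
Solving: y_water = 3, y_land = 1.
Shadow price of land = 1.

1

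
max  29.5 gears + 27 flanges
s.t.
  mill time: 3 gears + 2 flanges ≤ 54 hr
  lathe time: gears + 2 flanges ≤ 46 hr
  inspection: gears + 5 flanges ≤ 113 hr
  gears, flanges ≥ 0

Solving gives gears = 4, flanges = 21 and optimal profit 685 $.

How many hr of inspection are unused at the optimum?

4

inspection used = 1·4 + 5·21 = 109; slack = 113 − 109 = 4.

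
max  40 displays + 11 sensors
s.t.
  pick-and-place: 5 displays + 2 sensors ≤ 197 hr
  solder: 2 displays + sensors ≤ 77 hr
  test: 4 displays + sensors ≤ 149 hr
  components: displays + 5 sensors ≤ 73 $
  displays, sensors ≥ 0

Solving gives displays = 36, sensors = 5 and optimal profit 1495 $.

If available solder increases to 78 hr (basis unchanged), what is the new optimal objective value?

At the optimum: pick-and-place uses 190 of 197 (slack = 7); solder uses 77 of 77 (binding); test uses 149 of 149 (binding); components uses 61 of 73 (slack = 12).
By complementary slackness, y = 0 for the non-binding constraints.
The binding rows give the dual system: 2·y_solder + 4·y_test = 40 and 1·y_solder + 1·y_test = 11.
Solving: y_solder = 2, y_test = 9.
Δz = y_solder·Δb = 2 × (1) = 2, so new z* = 1495 + 2 = 1497.

1497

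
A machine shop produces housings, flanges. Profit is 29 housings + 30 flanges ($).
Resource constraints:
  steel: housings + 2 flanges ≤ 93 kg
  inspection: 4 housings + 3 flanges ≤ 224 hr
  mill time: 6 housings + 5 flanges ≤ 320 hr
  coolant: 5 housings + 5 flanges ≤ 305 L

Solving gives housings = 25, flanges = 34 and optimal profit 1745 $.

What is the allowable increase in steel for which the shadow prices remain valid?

Binding constraints: steel, mill time. The basis is B = [[1,2],[6,5]] with det -7.
Per unit increase in steel, x* moves by d = (-0.7143, 0.8571).
The basis stays optimal until coolant becomes binding; allowable increase = 14 kg.

14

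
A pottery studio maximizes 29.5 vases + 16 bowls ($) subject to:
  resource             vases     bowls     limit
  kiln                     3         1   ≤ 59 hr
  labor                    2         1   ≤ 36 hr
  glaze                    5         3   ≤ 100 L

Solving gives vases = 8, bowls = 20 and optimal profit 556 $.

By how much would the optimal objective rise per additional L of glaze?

2.5

At the optimum: kiln uses 44 of 59 (slack = 15); labor uses 36 of 36 (binding); glaze uses 100 of 100 (binding).
Since kiln is not tight, its dual is 0.
The binding rows give the dual system: 2·y_labor + 5·y_glaze = 29.5 and 1·y_labor + 3·y_glaze = 16.
This yields shadow prices y_labor = 8.5, y_glaze = 2.5.
Shadow price of glaze = 2.5.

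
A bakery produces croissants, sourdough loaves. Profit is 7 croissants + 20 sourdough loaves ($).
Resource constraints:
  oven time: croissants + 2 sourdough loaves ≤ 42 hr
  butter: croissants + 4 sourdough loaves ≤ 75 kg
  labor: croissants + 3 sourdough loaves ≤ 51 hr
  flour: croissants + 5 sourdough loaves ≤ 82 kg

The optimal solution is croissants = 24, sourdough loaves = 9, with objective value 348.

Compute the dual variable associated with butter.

Check each constraint at x*: oven time 42/42 (tight); butter 60/75 (slack 15); labor 51/51 (tight); flour 69/82 (slack 13).
By complementary slackness, y = 0 for the non-binding constraints.
The binding rows give the dual system: 1·y_oven time + 1·y_labor = 7 and 2·y_oven time + 3·y_labor = 20.
Solving: y_oven time = 1, y_labor = 6.
Shadow price of butter = 0.

0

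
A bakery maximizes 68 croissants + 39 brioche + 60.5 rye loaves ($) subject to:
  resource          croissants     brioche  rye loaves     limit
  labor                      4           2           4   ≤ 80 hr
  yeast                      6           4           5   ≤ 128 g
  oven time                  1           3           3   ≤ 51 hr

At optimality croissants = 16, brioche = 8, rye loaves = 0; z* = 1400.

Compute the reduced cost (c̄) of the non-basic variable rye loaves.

-2.5

At the optimum: labor uses 80 of 80 (binding); yeast uses 128 of 128 (binding); oven time uses 40 of 51 (slack = 11).
Slack constraints have shadow price 0 (complementary slackness).
From A_Bᵀ y = c: 4·y_labor + 6·y_yeast = 68; 2·y_labor + 4·y_yeast = 39.
→ y_labor = 9.5 and y_yeast = 5.
Reduced cost of rye loaves: c₃ − yᵀa₃ = 60.5 − (9.5·4 + 5·5) = 60.5 − 63 = -2.5.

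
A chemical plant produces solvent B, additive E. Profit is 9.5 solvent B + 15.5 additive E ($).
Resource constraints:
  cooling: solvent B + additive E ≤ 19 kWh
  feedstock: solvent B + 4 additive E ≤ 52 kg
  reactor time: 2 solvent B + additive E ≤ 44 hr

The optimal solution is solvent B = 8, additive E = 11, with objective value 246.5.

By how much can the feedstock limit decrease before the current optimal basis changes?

33

Binding constraints: cooling, feedstock. The basis is B = [[1,1],[1,4]] with det 3.
Per unit decrease in feedstock, x* moves by d = (0.3333, -0.3333).
The basis stays optimal until additive E reaches 0; allowable decrease = 33 kg.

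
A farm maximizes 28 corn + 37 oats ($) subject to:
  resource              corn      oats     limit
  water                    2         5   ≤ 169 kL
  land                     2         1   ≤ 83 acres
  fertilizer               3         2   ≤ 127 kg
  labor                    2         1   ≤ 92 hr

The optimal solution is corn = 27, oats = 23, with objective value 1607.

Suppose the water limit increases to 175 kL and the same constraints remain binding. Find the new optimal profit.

1637

Check each constraint at x*: water 169/169 (tight); land 77/83 (slack 6); fertilizer 127/127 (tight); labor 77/92 (slack 15).
Since land, labor are not tight, their duals are 0.
From A_Bᵀ y = c: 2·y_water + 3·y_fertilizer = 28; 5·y_water + 2·y_fertilizer = 37.
This yields shadow prices y_water = 5, y_fertilizer = 6.
Δz = y_water·Δb = 5 × (6) = 30, so new z* = 1607 + 30 = 1637.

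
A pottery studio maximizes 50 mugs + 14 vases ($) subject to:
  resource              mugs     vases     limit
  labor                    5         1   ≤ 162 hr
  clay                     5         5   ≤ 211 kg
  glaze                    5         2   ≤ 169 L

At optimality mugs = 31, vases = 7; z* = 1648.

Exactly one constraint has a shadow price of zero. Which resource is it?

labor: 162/162 (binding)
clay: 190/211 (slack 21)
glaze: 169/169 (binding)
By complementary slackness, a constraint with positive slack has shadow price 0 → clay.

clay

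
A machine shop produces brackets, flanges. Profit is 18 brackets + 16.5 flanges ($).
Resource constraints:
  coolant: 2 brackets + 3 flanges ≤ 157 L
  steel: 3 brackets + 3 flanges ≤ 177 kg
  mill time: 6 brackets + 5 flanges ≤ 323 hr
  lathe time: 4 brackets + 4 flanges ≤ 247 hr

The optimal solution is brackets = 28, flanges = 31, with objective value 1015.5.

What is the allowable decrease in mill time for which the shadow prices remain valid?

8

Binding constraints: steel, mill time. The basis is B = [[3,3],[6,5]] with det -3.
Per unit decrease in mill time, x* moves by d = (-1, 1).
The basis stays optimal until coolant becomes binding; allowable decrease = 8 hr.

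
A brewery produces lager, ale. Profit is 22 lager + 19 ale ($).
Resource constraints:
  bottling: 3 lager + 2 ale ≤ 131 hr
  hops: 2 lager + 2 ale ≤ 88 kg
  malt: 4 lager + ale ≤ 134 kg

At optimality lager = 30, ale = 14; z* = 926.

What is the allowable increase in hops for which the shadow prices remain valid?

15.6

Binding constraints: hops, malt. The basis is B = [[2,2],[4,1]] with det -6.
Per unit increase in hops, x* moves by d = (-0.1667, 0.6667).
The basis stays optimal until bottling becomes binding; allowable increase = 15.6 kg.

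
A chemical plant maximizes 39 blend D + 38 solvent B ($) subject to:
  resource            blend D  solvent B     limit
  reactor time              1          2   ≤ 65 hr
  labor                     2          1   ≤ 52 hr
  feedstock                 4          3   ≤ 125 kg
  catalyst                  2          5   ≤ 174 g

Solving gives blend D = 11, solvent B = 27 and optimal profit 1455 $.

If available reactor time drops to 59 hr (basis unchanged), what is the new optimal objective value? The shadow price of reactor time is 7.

1413

Δb = -6, so new z* = 1455 + (7)·(-6) = 1455 − 42 = 1413.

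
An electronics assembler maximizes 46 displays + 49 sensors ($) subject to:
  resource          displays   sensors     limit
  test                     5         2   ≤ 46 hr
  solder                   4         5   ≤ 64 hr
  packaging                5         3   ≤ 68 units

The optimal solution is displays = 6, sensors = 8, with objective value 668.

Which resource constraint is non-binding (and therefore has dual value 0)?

test: 46/46 (binding)
solder: 64/64 (binding)
packaging: 54/68 (slack 14)
By complementary slackness, a constraint with positive slack has shadow price 0 → packaging.

packaging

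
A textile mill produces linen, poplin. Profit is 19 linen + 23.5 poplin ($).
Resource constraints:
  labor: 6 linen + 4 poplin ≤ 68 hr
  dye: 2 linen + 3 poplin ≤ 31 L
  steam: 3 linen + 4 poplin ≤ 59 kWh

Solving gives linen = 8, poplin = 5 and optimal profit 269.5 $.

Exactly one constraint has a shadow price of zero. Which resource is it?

steam

labor: 68/68 (binding)
dye: 31/31 (binding)
steam: 44/59 (slack 15)
By complementary slackness, a constraint with positive slack has shadow price 0 → steam.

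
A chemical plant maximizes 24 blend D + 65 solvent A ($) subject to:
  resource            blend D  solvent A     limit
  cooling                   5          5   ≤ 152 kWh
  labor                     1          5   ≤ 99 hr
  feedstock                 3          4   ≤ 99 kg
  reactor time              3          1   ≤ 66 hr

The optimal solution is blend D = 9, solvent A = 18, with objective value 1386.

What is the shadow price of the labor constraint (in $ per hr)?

9

Check each constraint at x*: cooling 135/152 (slack 17); labor 99/99 (tight); feedstock 99/99 (tight); reactor time 45/66 (slack 21).
By complementary slackness, y = 0 for the non-binding constraints.
From A_Bᵀ y = c: 1·y_labor + 3·y_feedstock = 24; 5·y_labor + 4·y_feedstock = 65.
This yields shadow prices y_labor = 9, y_feedstock = 5.
Shadow price of labor = 9.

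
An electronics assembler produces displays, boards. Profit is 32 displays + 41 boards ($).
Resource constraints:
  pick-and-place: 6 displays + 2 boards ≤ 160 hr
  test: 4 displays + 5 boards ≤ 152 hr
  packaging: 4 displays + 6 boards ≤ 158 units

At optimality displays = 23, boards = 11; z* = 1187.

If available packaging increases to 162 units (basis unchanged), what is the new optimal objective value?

At the optimum: pick-and-place uses 160 of 160 (binding); test uses 147 of 152 (slack = 5); packaging uses 158 of 158 (binding).
By complementary slackness, y = 0 for the non-binding constraint.
Dual feasibility on the basic columns requires 6·y_pick-and-place + 4·y_packaging = 32, 2·y_pick-and-place + 6·y_packaging = 41.
This yields shadow prices y_pick-and-place = 1, y_packaging = 6.5.
Δz = y_packaging·Δb = 6.5 × (4) = 26, so new z* = 1187 + 26 = 1213.

1213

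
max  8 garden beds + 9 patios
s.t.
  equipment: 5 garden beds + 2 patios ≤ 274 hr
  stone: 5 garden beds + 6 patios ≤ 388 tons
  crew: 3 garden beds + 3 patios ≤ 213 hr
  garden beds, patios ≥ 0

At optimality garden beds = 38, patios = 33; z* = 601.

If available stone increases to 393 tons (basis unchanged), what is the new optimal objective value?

606

Binding: stone and crew. Non-binding: equipment (18 unused).
Since equipment is not tight, its dual is 0.
From A_Bᵀ y = c: 5·y_stone + 3·y_crew = 8; 6·y_stone + 3·y_crew = 9.
→ y_stone = 1 and y_crew = 1.
Δz = y_stone·Δb = 1 × (5) = 5, so new z* = 601 + 5 = 606.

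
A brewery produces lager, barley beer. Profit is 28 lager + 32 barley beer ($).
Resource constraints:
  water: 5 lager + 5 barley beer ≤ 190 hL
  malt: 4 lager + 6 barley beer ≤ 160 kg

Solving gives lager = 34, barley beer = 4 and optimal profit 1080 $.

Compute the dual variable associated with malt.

At the optimum: water uses 190 of 190 (binding); malt uses 160 of 160 (binding).
The binding rows give the dual system: 5·y_water + 4·y_malt = 28 and 5·y_water + 6·y_malt = 32.
→ y_water = 4 and y_malt = 2.
Shadow price of malt = 2.

2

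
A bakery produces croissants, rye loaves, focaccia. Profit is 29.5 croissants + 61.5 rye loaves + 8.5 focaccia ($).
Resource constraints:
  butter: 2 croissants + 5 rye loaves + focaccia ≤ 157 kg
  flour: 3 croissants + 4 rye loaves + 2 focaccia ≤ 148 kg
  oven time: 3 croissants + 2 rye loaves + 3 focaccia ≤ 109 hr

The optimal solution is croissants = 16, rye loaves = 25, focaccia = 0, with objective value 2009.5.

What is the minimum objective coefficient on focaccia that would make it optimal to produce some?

Binding: butter and flour. Non-binding: oven time (11 unused).
Slack constraints have shadow price 0 (complementary slackness).
From A_Bᵀ y = c: 2·y_butter + 3·y_flour = 29.5; 5·y_butter + 4·y_flour = 61.5.
Solving: y_butter = 9.5, y_flour = 3.5.
focaccia enters the basis when its profit ≥ yᵀa₃ = 9.5·1 + 3.5·2 = 16.5.

16.5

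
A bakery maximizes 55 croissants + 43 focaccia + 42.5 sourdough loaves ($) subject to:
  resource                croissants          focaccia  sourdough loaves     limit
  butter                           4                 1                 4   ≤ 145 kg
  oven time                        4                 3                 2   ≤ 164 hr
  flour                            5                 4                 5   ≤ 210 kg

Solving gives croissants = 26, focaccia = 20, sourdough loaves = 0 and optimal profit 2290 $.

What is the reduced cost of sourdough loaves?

Check each constraint at x*: butter 124/145 (slack 21); oven time 164/164 (tight); flour 210/210 (tight).
Since butter is not tight, its dual is 0.
Dual feasibility on the basic columns requires 4·y_oven time + 5·y_flour = 55, 3·y_oven time + 4·y_flour = 43.
This yields shadow prices y_oven time = 5, y_flour = 7.
Reduced cost of sourdough loaves: c₃ − yᵀa₃ = 42.5 − (5·2 + 7·5) = 42.5 − 45 = -2.5.

-2.5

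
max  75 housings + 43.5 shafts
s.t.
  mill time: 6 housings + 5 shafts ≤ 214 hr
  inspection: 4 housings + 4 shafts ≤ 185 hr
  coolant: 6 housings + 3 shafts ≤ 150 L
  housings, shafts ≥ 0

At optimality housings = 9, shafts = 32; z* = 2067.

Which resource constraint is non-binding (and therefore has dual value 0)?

mill time: 214/214 (binding)
inspection: 164/185 (slack 21)
coolant: 150/150 (binding)
By complementary slackness, a constraint with positive slack has shadow price 0 → inspection.

inspection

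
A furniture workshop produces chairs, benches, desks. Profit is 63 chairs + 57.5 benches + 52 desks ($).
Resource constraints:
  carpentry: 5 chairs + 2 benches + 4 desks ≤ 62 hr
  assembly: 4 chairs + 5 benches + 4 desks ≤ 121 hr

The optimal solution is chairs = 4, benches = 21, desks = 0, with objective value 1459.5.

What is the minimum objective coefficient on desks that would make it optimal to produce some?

58

At the optimum: carpentry uses 62 of 62 (binding); assembly uses 121 of 121 (binding).
The binding rows give the dual system: 5·y_carpentry + 4·y_assembly = 63 and 2·y_carpentry + 5·y_assembly = 57.5.
Solving: y_carpentry = 5, y_assembly = 9.5.
desks enters the basis when its profit ≥ yᵀa₃ = 5·4 + 9.5·4 = 58.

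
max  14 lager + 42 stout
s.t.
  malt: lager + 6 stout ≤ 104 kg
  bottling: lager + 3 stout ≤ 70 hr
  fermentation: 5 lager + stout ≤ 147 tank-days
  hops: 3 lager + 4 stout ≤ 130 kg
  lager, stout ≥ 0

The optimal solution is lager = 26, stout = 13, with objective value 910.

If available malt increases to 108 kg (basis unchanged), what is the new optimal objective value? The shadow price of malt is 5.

930

Δb = 4, so new z* = 910 + (5)·(4) = 910 + 20 = 930.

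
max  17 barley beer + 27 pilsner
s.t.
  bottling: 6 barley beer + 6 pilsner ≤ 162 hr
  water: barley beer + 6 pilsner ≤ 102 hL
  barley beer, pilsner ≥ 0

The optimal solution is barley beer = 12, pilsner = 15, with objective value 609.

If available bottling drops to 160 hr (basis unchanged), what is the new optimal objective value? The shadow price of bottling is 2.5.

Δb = -2, so new z* = 609 + (2.5)·(-2) = 609 − 5 = 604.

604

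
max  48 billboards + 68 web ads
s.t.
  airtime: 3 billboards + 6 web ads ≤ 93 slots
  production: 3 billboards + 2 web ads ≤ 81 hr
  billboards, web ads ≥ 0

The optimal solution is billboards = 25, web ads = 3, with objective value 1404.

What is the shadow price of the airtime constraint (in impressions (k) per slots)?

9

Check each constraint at x*: airtime 93/93 (tight); production 81/81 (tight).
From A_Bᵀ y = c: 3·y_airtime + 3·y_production = 48; 6·y_airtime + 2·y_production = 68.
This yields shadow prices y_airtime = 9, y_production = 7.
Shadow price of airtime = 9.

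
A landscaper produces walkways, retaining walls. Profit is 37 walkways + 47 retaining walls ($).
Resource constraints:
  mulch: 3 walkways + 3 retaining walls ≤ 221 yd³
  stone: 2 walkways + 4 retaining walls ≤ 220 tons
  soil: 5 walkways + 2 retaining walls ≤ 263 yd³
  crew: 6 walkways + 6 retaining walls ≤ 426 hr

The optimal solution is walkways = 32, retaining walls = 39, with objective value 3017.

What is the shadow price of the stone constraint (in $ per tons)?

Binding: stone and crew. Non-binding: mulch (8 unused), soil (25 unused).
By complementary slackness, y = 0 for the non-binding constraints.
The binding rows give the dual system: 2·y_stone + 6·y_crew = 37 and 4·y_stone + 6·y_crew = 47.
→ y_stone = 5 and y_crew = 4.5.
Shadow price of stone = 5.

5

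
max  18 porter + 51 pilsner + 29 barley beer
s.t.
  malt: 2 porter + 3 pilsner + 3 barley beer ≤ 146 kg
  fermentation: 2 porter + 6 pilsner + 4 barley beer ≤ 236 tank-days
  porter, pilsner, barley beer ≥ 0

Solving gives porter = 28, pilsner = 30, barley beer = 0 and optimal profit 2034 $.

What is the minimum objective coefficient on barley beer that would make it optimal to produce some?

35

Check each constraint at x*: malt 146/146 (tight); fermentation 236/236 (tight).
The binding rows give the dual system: 2·y_malt + 2·y_fermentation = 18 and 3·y_malt + 6·y_fermentation = 51.
Solving: y_malt = 1, y_fermentation = 8.
barley beer enters the basis when its profit ≥ yᵀa₃ = 1·3 + 8·4 = 35.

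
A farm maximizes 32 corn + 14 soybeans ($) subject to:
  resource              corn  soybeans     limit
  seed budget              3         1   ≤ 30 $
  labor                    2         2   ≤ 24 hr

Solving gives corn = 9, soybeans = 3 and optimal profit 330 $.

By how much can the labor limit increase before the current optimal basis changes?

Binding constraints: seed budget, labor. The basis is B = [[3,1],[2,2]] with det 4.
Per unit increase in labor, x* moves by d = (-0.25, 0.75).
The basis stays optimal until corn reaches 0; allowable increase = 36 hr.

36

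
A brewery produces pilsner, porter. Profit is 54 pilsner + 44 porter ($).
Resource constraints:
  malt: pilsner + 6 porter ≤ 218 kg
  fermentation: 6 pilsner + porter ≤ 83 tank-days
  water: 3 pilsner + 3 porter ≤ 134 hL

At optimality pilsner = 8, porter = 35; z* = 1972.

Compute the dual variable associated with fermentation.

8

Check each constraint at x*: malt 218/218 (tight); fermentation 83/83 (tight); water 129/134 (slack 5).
Slack constraints have shadow price 0 (complementary slackness).
From A_Bᵀ y = c: 1·y_malt + 6·y_fermentation = 54; 6·y_malt + 1·y_fermentation = 44.
→ y_malt = 6 and y_fermentation = 8.
Shadow price of fermentation = 8.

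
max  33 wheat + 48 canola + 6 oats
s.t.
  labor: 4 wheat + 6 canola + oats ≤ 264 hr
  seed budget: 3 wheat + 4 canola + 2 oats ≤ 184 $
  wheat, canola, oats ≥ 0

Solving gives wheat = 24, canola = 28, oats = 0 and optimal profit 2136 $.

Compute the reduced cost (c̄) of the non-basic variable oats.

Check each constraint at x*: labor 264/264 (tight); seed budget 184/184 (tight).
From A_Bᵀ y = c: 4·y_labor + 3·y_seed budget = 33; 6·y_labor + 4·y_seed budget = 48.
This yields shadow prices y_labor = 6, y_seed budget = 3.
Reduced cost of oats: c₃ − yᵀa₃ = 6 − (6·1 + 3·2) = 6 − 12 = -6.

-6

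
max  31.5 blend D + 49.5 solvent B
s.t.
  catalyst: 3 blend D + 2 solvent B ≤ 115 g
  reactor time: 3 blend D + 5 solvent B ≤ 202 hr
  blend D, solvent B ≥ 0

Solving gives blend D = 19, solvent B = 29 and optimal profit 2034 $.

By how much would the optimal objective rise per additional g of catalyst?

At the optimum: catalyst uses 115 of 115 (binding); reactor time uses 202 of 202 (binding).
The binding rows give the dual system: 3·y_catalyst + 3·y_reactor time = 31.5 and 2·y_catalyst + 5·y_reactor time = 49.5.
→ y_catalyst = 1 and y_reactor time = 9.5.
Shadow price of catalyst = 1.

1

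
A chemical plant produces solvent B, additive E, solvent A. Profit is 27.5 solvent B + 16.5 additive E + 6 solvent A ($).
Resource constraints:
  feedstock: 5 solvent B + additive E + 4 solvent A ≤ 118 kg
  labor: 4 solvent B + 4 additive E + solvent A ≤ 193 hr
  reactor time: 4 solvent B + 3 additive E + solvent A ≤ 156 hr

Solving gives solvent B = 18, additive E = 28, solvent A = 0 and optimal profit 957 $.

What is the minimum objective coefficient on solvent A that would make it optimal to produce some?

Binding: feedstock and reactor time. Non-binding: labor (9 unused).
By complementary slackness, y = 0 for the non-binding constraint.
Dual feasibility on the basic columns requires 5·y_feedstock + 4·y_reactor time = 27.5, 1·y_feedstock + 3·y_reactor time = 16.5.
This yields shadow prices y_feedstock = 1.5, y_reactor time = 5.
solvent A enters the basis when its profit ≥ yᵀa₃ = 1.5·4 + 5·1 = 11.

11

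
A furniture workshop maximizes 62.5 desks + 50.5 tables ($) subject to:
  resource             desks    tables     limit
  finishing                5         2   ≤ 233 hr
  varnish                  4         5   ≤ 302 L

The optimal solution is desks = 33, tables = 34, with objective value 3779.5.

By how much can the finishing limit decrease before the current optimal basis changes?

Binding constraints: finishing, varnish. The basis is B = [[5,2],[4,5]] with det 17.
Per unit decrease in finishing, x* moves by d = (-0.2941, 0.2353).
The basis stays optimal until desks reaches 0; allowable decrease = 112.2 hr.

112.2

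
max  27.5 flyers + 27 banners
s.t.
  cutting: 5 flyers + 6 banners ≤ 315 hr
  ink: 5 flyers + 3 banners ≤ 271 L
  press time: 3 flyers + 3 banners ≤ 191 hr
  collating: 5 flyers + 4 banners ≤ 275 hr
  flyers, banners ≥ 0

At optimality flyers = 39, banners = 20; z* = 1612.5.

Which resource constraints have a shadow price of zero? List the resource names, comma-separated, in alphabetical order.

ink, press time

cutting: 315/315 (binding)
ink: 255/271 (slack 16)
press time: 177/191 (slack 14)
collating: 275/275 (binding)
By complementary slackness, a constraint with positive slack has shadow price 0 → ink, press time.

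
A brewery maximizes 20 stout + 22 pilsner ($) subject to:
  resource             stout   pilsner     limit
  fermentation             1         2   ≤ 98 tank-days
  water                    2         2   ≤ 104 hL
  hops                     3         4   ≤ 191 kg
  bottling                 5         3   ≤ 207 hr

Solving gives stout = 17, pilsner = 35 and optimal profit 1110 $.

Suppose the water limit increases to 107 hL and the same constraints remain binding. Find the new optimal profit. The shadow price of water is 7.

1131

Δb = 3, so new z* = 1110 + (7)·(3) = 1110 + 21 = 1131.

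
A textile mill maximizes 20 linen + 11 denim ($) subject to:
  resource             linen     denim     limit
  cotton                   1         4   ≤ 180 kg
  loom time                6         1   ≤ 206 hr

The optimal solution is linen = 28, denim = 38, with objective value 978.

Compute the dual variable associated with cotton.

At the optimum: cotton uses 180 of 180 (binding); loom time uses 206 of 206 (binding).
Dual feasibility on the basic columns requires 1·y_cotton + 6·y_loom time = 20, 4·y_cotton + 1·y_loom time = 11.
This yields shadow prices y_cotton = 2, y_loom time = 3.
Shadow price of cotton = 2.

2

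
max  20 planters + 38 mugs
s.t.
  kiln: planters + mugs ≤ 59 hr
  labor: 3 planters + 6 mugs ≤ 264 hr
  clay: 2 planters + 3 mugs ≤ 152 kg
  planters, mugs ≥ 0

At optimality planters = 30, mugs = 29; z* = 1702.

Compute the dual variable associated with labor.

6

Check each constraint at x*: kiln 59/59 (tight); labor 264/264 (tight); clay 147/152 (slack 5).
Slack constraints have shadow price 0 (complementary slackness).
From A_Bᵀ y = c: 1·y_kiln + 3·y_labor = 20; 1·y_kiln + 6·y_labor = 38.
→ y_kiln = 2 and y_labor = 6.
Shadow price of labor = 6.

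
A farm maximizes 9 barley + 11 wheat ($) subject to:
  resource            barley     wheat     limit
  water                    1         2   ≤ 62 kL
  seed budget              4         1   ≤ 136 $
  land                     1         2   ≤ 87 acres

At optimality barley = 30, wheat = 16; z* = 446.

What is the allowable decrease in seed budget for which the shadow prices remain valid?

Binding constraints: water, seed budget. The basis is B = [[1,2],[4,1]] with det -7.
Per unit decrease in seed budget, x* moves by d = (-0.2857, 0.1429).
The basis stays optimal until barley reaches 0; allowable decrease = 105 $.

105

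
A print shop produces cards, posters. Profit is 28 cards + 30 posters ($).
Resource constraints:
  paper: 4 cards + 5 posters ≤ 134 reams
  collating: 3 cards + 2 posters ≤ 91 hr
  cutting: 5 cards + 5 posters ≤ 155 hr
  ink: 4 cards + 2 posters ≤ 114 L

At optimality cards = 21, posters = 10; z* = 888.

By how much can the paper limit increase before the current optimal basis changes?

Binding constraints: paper, cutting. The basis is B = [[4,5],[5,5]] with det -5.
Per unit increase in paper, x* moves by d = (-1, 1).
The basis stays optimal until cards reaches 0; allowable increase = 21 reams.

21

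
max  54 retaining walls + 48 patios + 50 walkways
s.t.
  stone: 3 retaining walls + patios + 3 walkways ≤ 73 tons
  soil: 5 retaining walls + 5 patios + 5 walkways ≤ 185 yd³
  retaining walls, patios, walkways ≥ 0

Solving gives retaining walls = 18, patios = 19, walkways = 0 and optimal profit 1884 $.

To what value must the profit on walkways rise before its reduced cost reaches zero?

54

Both stone and soil are binding at x*.
Dual feasibility on the basic columns requires 3·y_stone + 5·y_soil = 54, 1·y_stone + 5·y_soil = 48.
Solving: y_stone = 3, y_soil = 9.
walkways enters the basis when its profit ≥ yᵀa₃ = 3·3 + 9·5 = 54.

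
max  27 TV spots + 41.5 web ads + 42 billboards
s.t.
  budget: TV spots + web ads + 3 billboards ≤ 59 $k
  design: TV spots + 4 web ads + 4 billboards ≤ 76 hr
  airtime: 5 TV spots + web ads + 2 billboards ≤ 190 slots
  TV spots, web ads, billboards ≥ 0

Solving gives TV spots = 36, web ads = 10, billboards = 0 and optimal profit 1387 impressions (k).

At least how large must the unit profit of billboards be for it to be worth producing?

45

Binding: design and airtime. Non-binding: budget (13 unused).
By complementary slackness, y = 0 for the non-binding constraint.
From A_Bᵀ y = c: 1·y_design + 5·y_airtime = 27; 4·y_design + 1·y_airtime = 41.5.
This yields shadow prices y_design = 9.5, y_airtime = 3.5.
billboards enters the basis when its profit ≥ yᵀa₃ = 9.5·4 + 3.5·2 = 45.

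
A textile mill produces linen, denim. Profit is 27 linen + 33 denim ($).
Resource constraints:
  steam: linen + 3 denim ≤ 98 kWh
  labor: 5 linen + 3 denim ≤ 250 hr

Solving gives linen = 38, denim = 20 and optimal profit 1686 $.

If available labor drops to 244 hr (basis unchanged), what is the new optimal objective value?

Both steam and labor are binding at x*.
Dual feasibility on the basic columns requires 1·y_steam + 5·y_labor = 27, 3·y_steam + 3·y_labor = 33.
This yields shadow prices y_steam = 7, y_labor = 4.
Δz = y_labor·Δb = 4 × (-6) = -24, so new z* = 1686 − 24 = 1662.

1662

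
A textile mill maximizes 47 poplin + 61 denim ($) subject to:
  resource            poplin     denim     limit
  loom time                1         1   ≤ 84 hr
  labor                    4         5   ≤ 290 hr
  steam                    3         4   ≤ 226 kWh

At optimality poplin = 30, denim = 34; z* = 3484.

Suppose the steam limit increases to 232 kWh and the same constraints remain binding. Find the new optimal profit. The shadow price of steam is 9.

3538

Δb = 6, so new z* = 3484 + (9)·(6) = 3484 + 54 = 3538.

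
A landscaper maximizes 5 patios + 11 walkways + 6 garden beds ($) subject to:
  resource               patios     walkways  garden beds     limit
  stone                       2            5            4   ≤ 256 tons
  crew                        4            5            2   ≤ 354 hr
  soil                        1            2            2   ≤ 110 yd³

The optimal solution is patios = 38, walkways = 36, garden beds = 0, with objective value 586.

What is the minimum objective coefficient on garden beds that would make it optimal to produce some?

10

At the optimum: stone uses 256 of 256 (binding); crew uses 332 of 354 (slack = 22); soil uses 110 of 110 (binding).
Slack constraints have shadow price 0 (complementary slackness).
Dual feasibility on the basic columns requires 2·y_stone + 1·y_soil = 5, 5·y_stone + 2·y_soil = 11.
Solving: y_stone = 1, y_soil = 3.
garden beds enters the basis when its profit ≥ yᵀa₃ = 1·4 + 3·2 = 10.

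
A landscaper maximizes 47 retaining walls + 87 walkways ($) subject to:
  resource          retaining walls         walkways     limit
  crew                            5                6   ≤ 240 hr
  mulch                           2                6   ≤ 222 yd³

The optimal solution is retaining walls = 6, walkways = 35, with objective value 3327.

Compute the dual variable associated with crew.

6

At the optimum: crew uses 240 of 240 (binding); mulch uses 222 of 222 (binding).
The binding rows give the dual system: 5·y_crew + 2·y_mulch = 47 and 6·y_crew + 6·y_mulch = 87.
This yields shadow prices y_crew = 6, y_mulch = 8.5.
Shadow price of crew = 6.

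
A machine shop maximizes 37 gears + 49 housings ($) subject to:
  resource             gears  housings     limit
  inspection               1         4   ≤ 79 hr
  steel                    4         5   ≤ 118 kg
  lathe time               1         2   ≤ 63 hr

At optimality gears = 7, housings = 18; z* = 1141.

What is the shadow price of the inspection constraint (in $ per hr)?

Binding: inspection and steel. Non-binding: lathe time (20 unused).
Slack constraints have shadow price 0 (complementary slackness).
From A_Bᵀ y = c: 1·y_inspection + 4·y_steel = 37; 4·y_inspection + 5·y_steel = 49.
This yields shadow prices y_inspection = 1, y_steel = 9.
Shadow price of inspection = 1.

1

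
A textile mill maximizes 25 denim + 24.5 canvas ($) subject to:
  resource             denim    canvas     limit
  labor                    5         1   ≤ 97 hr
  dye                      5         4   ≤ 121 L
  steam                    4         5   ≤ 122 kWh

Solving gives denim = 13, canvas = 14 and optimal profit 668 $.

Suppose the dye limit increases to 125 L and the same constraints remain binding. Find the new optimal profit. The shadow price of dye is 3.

Δb = 4, so new z* = 668 + (3)·(4) = 668 + 12 = 680.

680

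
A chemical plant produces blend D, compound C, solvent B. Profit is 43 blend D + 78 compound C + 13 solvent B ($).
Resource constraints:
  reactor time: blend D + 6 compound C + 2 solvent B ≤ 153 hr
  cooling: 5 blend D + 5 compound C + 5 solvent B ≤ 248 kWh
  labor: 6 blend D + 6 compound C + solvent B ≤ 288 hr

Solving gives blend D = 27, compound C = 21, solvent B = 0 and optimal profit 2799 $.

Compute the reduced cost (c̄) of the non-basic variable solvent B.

Binding: reactor time and labor. Non-binding: cooling (8 unused).
Since cooling is not tight, its dual is 0.
Dual feasibility on the basic columns requires 1·y_reactor time + 6·y_labor = 43, 6·y_reactor time + 6·y_labor = 78.
Solving: y_reactor time = 7, y_labor = 6.
Reduced cost of solvent B: c₃ − yᵀa₃ = 13 − (7·2 + 6·1) = 13 − 20 = -7.

-7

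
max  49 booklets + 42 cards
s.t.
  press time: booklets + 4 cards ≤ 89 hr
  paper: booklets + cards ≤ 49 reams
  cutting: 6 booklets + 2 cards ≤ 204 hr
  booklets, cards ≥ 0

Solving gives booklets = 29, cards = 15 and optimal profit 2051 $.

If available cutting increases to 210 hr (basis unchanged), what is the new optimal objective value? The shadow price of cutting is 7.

Δb = 6, so new z* = 2051 + (7)·(6) = 2051 + 42 = 2093.

2093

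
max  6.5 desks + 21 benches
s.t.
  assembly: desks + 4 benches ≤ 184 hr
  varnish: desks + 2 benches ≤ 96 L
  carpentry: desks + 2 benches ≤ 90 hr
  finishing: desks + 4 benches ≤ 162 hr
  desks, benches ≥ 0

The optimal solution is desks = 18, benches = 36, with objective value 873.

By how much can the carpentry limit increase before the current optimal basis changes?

Binding constraints: carpentry, finishing. The basis is B = [[1,2],[1,4]] with det 2.
Per unit increase in carpentry, x* moves by d = (2, -0.5).
The basis stays optimal until varnish becomes binding; allowable increase = 6 hr.

6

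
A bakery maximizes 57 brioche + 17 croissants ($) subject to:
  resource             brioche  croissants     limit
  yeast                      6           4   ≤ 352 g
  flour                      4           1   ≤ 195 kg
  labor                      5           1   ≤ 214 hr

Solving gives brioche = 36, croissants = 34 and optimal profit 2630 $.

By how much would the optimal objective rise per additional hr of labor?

9

Binding: yeast and labor. Non-binding: flour (17 unused).
Since flour is not tight, its dual is 0.
The binding rows give the dual system: 6·y_yeast + 5·y_labor = 57 and 4·y_yeast + 1·y_labor = 17.
Solving: y_yeast = 2, y_labor = 9.
Shadow price of labor = 9.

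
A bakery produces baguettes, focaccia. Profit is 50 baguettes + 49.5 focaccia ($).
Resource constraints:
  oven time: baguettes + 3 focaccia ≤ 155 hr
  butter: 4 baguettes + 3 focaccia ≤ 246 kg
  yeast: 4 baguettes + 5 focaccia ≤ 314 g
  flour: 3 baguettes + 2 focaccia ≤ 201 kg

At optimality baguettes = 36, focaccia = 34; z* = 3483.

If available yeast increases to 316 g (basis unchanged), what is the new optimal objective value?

3495

At the optimum: oven time uses 138 of 155 (slack = 17); butter uses 246 of 246 (binding); yeast uses 314 of 314 (binding); flour uses 176 of 201 (slack = 25).
Since oven time, flour are not tight, their duals are 0.
Dual feasibility on the basic columns requires 4·y_butter + 4·y_yeast = 50, 3·y_butter + 5·y_yeast = 49.5.
This yields shadow prices y_butter = 6.5, y_yeast = 6.
Δz = y_yeast·Δb = 6 × (2) = 12, so new z* = 3483 + 12 = 3495.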